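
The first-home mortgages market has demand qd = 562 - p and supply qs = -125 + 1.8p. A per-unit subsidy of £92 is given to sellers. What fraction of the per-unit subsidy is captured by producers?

Producer share = 5/14

Pre-subsidy: 562 - p = -125 + 1.8p gives p* = 3435/14, q* = 4433/14.
With the subsidy, sellers receive ps = pb + 92 for each unit, where pb is the price buyers pay.
Supply in terms of pb becomes qs = -125 + 1.8(pb + 92) = 40.6 + 1.8pb. Setting this equal to demand: 562 - pb = 40.6 + 1.8pb, so pb = 2607/14.
Sellers receive ps = 2607/14 + 92 = 3895/14; q' = 562 − 1·(2607/14) = 5261/14.
Buyers' price falls by p* − pb = 3435/14 − 2607/14 = 414/7; sellers' price rises by ps − p* = 3895/14 − 3435/14 = 230/7.
So producers capture (230/7)/92 = 5/14 of each unit of subsidy.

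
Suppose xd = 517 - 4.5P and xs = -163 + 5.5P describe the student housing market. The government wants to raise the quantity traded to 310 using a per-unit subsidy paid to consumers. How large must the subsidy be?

At x = 310, invert demand for the buyer price: Pb = (517 − 310)/4.5 = 46; invert supply for the seller price: Ps = (310 − (-163))/5.5 = 86.
The subsidy must fill the gap: s = Ps − Pb = 86 − 46 = 40.

Required subsidy s = 40 per unit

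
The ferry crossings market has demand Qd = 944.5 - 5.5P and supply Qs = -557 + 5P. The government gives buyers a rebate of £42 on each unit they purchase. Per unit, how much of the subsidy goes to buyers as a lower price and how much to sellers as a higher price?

Buyers gain £20 per unit; sellers gain £22 per unit

Pre-subsidy: 944.5 - 5.5P = -557 + 5P gives P* = 143, Q* = 158.
With the rebate, buyers effectively pay Pb = Ps − 42, where Ps is the price sellers receive.
Demand in terms of Ps becomes Qd = 944.5 − 5.5(Ps − 42) = 1175.5 - 5.5Ps. Setting this equal to supply: 1175.5 - 5.5Ps = -557 + 5Ps, so Ps = 165.
Buyers pay Pb = 165 − 42 = 123; Q' = -557 + 5·165 = 268.
Buyers' price falls by P* − Pb = 143 − 123 = 20; sellers' price rises by Ps − P* = 165 − 143 = 22.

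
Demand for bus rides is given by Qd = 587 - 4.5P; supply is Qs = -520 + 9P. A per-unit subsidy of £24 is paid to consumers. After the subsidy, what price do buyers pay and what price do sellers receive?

Pre-subsidy: 587 - 4.5P = -520 + 9P gives P* = 82, Q* = 218.
With the rebate, buyers effectively pay Pb = Ps − 24, where Ps is the price sellers receive.
Demand in terms of Ps becomes Qd = 587 − 4.5(Ps − 24) = 695 - 4.5Ps. Setting this equal to supply: 695 - 4.5Ps = -520 + 9Ps, so Ps = 90.
Buyers pay Pb = 90 − 24 = 66; Q' = -520 + 9·90 = 290.

Buyers pay £66; sellers receive £90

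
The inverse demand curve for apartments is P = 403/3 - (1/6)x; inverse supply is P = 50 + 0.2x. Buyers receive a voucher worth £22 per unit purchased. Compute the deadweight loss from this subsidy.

Deadweight loss = £660

Pre-subsidy: 403/3 - (1/6)x = 50 + 0.2x gives x* = 230 and P* = 96.
With the rebate, buyers effectively pay Pb = Ps − 22, where Ps is the price sellers receive.
On the curves, Pb = 403/3 - (1/6)x and Ps = 50 + 0.2x; the wedge Ps − Pb = 22 gives 50 + 0.2x − (403/3 - (1/6)x) = 22, so x' = 290.
Then Pb = 403/3 − (1/6)·290 = 86 and Ps = 50 + 0.2·290 = 108.
The subsidy expands output by 290 − 230 = 60 past the efficient level; on those units the gap between marginal cost and willingness to pay runs from 0 up to 22.
DWL = ½ × 22 × 60 = 660.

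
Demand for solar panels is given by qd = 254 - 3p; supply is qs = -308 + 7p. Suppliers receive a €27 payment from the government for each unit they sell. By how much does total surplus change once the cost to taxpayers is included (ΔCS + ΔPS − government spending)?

Net change in total surplus = -€765.45

Pre-subsidy: 254 - 3p = -308 + 7p gives p* = 56.2, q* = 85.4.
With the subsidy, sellers receive ps = pb + 27 for each unit, where pb is the price buyers pay.
Supply in terms of pb becomes qs = -308 + 7(pb + 27) = -119 + 7pb. Setting this equal to demand: 254 - 3pb = -119 + 7pb, so pb = 37.3.
Sellers receive ps = 37.3 + 27 = 64.3; q' = 254 − 3·37.3 = 142.1.
ΔCS = ½(85.4 + 142.1)(56.2 − 37.3) = 2149.875; ΔPS = ½(85.4 + 142.1)(64.3 − 56.2) = 921.375.
Government spending = 27 × 142.1 = 3836.7.
Net change = 2149.875 + 921.375 − 3836.7 = -765.45. The loss equals the DWL triangle ½·27·56.7.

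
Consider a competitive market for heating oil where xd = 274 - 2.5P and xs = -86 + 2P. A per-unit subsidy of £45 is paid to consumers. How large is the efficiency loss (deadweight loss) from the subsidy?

Deadweight loss = £1125

Pre-subsidy: 274 - 2.5P = -86 + 2P gives P* = 80, x* = 74.
With the rebate, buyers effectively pay Pb = Ps − 45, where Ps is the price sellers receive.
Demand in terms of Ps becomes xd = 274 − 2.5(Ps − 45) = 386.5 - 2.5Ps. Setting this equal to supply: 386.5 - 2.5Ps = -86 + 2Ps, so Ps = 105.
Buyers pay Pb = 105 − 45 = 60; x' = -86 + 2·105 = 124.
The subsidy expands output by 124 − 74 = 50 past the efficient level; on those units the gap between marginal cost and willingness to pay runs from 0 up to 45.
DWL = ½ × 45 × 50 = 1125.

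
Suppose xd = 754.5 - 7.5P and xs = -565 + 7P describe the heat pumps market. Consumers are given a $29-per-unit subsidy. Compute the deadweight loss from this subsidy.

Pre-subsidy: 754.5 - 7.5P = -565 + 7P gives P* = 91, x* = 72.
With the rebate, buyers effectively pay Pb = Ps − 29, where Ps is the price sellers receive.
Demand in terms of Ps becomes xd = 754.5 − 7.5(Ps − 29) = 972 - 7.5Ps. Setting this equal to supply: 972 - 7.5Ps = -565 + 7Ps, so Ps = 106.
Buyers pay Pb = 106 − 29 = 77; x' = -565 + 7·106 = 177.
The subsidy expands output by 177 − 72 = 105 past the efficient level; on those units the gap between marginal cost and willingness to pay runs from 0 up to 29.
DWL = ½ × 29 × 105 = 1522.5.

Deadweight loss = $1522.5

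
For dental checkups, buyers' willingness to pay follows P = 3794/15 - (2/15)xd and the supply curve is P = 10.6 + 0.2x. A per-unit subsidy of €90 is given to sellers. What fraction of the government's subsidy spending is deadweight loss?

Pre-subsidy: 3794/15 - (2/15)x = 10.6 + 0.2x gives x* = 727 and P* = 156.
With the subsidy, sellers receive Ps = Pb + 90 for each unit, where Pb is the price buyers pay.
On the curves, Pb = 3794/15 - (2/15)x and Ps = 10.6 + 0.2x; the wedge Ps − Pb = 90 gives 10.6 + 0.2x − (3794/15 - (2/15)x) = 90, so x' = 997.
Then Pb = 3794/15 − (2/15)·997 = 120 and Ps = 10.6 + 0.2·997 = 210.
ΔCS = ½(727 + 997)(156 − 120) = 31032; ΔPS = ½(727 + 997)(210 − 156) = 46548.
Government spending = 90 × 997 = 89730.
DWL = ½ × 90 × (997 − 727) = 12150; fraction = 12150 / 89730 = 135/997.

DWL / government spending = 135/997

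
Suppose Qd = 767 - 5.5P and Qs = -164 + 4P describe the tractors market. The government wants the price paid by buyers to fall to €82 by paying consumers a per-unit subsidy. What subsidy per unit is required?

Required subsidy s = €38 per unit

At a buyer price of 82, quantity demanded is 767 − 5.5·82 = 316.
Sellers supply 316 only when they receive Ps with -164 + 4·Ps = 316, i.e. Ps = 120.
s = Ps − Pb = 120 − 82 = 38.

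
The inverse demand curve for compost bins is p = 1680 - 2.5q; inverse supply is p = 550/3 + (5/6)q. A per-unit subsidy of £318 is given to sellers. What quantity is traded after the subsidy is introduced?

q' = 544.4

Pre-subsidy: 1680 - 2.5q = 550/3 + (5/6)q gives q* = 449 and p* = 557.5.
With the subsidy, sellers receive ps = pb + 318 for each unit, where pb is the price buyers pay.
On the curves, pb = 1680 - 2.5q and ps = 550/3 + (5/6)q; the wedge ps − pb = 318 gives 550/3 + (5/6)q − (1680 - 2.5q) = 318, so q' = 544.4.
Then pb = 1680 − 2.5·544.4 = 319 and ps = 550/3 + (5/6)·544.4 = 637.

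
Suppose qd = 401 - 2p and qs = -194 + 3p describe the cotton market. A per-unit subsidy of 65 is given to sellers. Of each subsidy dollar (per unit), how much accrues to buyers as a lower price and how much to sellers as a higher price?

Buyers gain 39 per unit; sellers gain 26 per unit

Pre-subsidy: 401 - 2p = -194 + 3p gives p* = 119, q* = 163.
With the subsidy, sellers receive ps = pb + 65 for each unit, where pb is the price buyers pay.
Supply in terms of pb becomes qs = -194 + 3(pb + 65) = 1 + 3pb. Setting this equal to demand: 401 - 2pb = 1 + 3pb, so pb = 80.
Sellers receive ps = 80 + 65 = 145; q' = 401 − 2·80 = 241.
Buyers' price falls by p* − pb = 119 − 80 = 39; sellers' price rises by ps − p* = 145 − 119 = 26.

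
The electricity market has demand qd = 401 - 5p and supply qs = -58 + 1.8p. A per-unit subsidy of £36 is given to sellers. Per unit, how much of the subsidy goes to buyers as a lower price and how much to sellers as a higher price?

Pre-subsidy: 401 - 5p = -58 + 1.8p gives p* = 67.5, q* = 63.5.
With the subsidy, sellers receive ps = pb + 36 for each unit, where pb is the price buyers pay.
Supply in terms of pb becomes qs = -58 + 1.8(pb + 36) = 6.8 + 1.8pb. Setting this equal to demand: 401 - 5pb = 6.8 + 1.8pb, so pb = 1971/34.
Sellers receive ps = 1971/34 + 36 = 3195/34; q' = 401 − 5·(1971/34) = 3779/34.
Buyers' price falls by p* − pb = 67.5 − 1971/34 = 162/17; sellers' price rises by ps − p* = 3195/34 − 67.5 = 450/17.

Buyers gain 162/17 per unit; sellers gain 450/17 per unit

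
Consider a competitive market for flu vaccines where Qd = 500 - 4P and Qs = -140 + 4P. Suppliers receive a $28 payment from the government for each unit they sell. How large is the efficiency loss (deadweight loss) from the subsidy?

Pre-subsidy: 500 - 4P = -140 + 4P gives P* = 80, Q* = 180.
With the subsidy, sellers receive Ps = Pb + 28 for each unit, where Pb is the price buyers pay.
Supply in terms of Pb becomes Qs = -140 + 4(Pb + 28) = -28 + 4Pb. Setting this equal to demand: 500 - 4Pb = -28 + 4Pb, so Pb = 66.
Sellers receive Ps = 66 + 28 = 94; Q' = 500 − 4·66 = 236.
The subsidy expands output by 236 − 180 = 56 past the efficient level; on those units the gap between marginal cost and willingness to pay runs from 0 up to 28.
DWL = ½ × 28 × 56 = 784.

Deadweight loss = $784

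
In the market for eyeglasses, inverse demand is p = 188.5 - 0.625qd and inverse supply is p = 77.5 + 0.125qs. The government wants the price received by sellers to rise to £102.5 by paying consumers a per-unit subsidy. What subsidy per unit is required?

Required subsidy s = £39 per unit

At a seller price of 102.5, quantity supplied is -620 + 8·102.5 = 200.
Buyers absorb 200 only when they pay pb = 188.5 − 0.625·200 = 63.5.
s = ps − pb = 102.5 − 63.5 = 39.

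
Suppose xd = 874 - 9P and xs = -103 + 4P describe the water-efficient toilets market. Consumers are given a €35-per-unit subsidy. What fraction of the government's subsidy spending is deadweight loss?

Pre-subsidy: 874 - 9P = -103 + 4P gives P* = 977/13, x* = 2569/13.
With the rebate, buyers effectively pay Pb = Ps − 35, where Ps is the price sellers receive.
Demand in terms of Ps becomes xd = 874 − 9(Ps − 35) = 1189 - 9Ps. Setting this equal to supply: 1189 - 9Ps = -103 + 4Ps, so Ps = 1292/13.
Buyers pay Pb = 1292/13 − 35 = 837/13; x' = -103 + 4·(1292/13) = 3829/13.
ΔCS = ½(2569/13 + 3829/13)(977/13 − 837/13) = 447860/169; ΔPS = ½(2569/13 + 3829/13)(1292/13 − 977/13) = 1007685/169.
Government spending = 35 × 3829/13 = 134015/13.
DWL = ½ × 35 × (3829/13 − 2569/13) = 22050/13; fraction = (22050/13) / (134015/13) = 90/547.

DWL / government spending = 90/547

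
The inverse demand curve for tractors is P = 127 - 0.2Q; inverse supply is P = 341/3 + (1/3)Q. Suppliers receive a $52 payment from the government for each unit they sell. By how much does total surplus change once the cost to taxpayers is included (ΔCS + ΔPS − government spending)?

Net change in total surplus = -$2535

Pre-subsidy: 127 - 0.2Q = 341/3 + (1/3)Q gives Q* = 25 and P* = 122.
With the subsidy, sellers receive Ps = Pb + 52 for each unit, where Pb is the price buyers pay.
On the curves, Pb = 127 - 0.2Q and Ps = 341/3 + (1/3)Q; the wedge Ps − Pb = 52 gives 341/3 + (1/3)Q − (127 - 0.2Q) = 52, so Q' = 122.5.
Then Pb = 127 − 0.2·122.5 = 102.5 and Ps = 341/3 + (1/3)·122.5 = 154.5.
ΔCS = ½(25 + 122.5)(122 − 102.5) = 1438.125; ΔPS = ½(25 + 122.5)(154.5 − 122) = 2396.875.
Government spending = 52 × 122.5 = 6370.
Net change = 1438.125 + 2396.875 − 6370 = -2535. The loss equals the DWL triangle ½·52·97.5.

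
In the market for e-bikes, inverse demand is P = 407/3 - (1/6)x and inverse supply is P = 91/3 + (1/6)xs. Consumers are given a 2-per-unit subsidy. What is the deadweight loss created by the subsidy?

Pre-subsidy: 407/3 - (1/6)x = 91/3 + (1/6)x gives x* = 316 and P* = 83.
With the rebate, buyers effectively pay Pb = Ps − 2, where Ps is the price sellers receive.
On the curves, Pb = 407/3 - (1/6)x and Ps = 91/3 + (1/6)x; the wedge Ps − Pb = 2 gives 91/3 + (1/6)x − (407/3 - (1/6)x) = 2, so x' = 322.
Then Pb = 407/3 − (1/6)·322 = 82 and Ps = 91/3 + (1/6)·322 = 84.
The subsidy expands output by 322 − 316 = 6 past the efficient level; on those units the gap between marginal cost and willingness to pay runs from 0 up to 2.
DWL = ½ × 2 × 6 = 6.

Deadweight loss = 6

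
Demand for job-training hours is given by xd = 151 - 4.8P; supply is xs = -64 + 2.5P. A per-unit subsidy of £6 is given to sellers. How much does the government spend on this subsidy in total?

Government cost = 8538/73

Pre-subsidy: 151 - 4.8P = -64 + 2.5P gives P* = 2150/73, x* = 703/73.
With the subsidy, sellers receive Ps = Pb + 6 for each unit, where Pb is the price buyers pay.
Supply in terms of Pb becomes xs = -64 + 2.5(Pb + 6) = -49 + 2.5Pb. Setting this equal to demand: 151 - 4.8Pb = -49 + 2.5Pb, so Pb = 2000/73.
Sellers receive Ps = 2000/73 + 6 = 2438/73; x' = 151 − 4.8·(2000/73) = 1423/73.
Government outlay = subsidy × quantity = 6 × 1423/73 = 8538/73.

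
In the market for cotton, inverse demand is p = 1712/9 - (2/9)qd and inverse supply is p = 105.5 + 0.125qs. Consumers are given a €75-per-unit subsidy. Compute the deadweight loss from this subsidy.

Pre-subsidy: 1712/9 - (2/9)q = 105.5 + 0.125q gives q* = 244 and p* = 136.
With the rebate, buyers effectively pay pb = ps − 75, where ps is the price sellers receive.
On the curves, pb = 1712/9 - (2/9)q and ps = 105.5 + 0.125q; the wedge ps − pb = 75 gives 105.5 + 0.125q − (1712/9 - (2/9)q) = 75, so q' = 460.
Then pb = 1712/9 − (2/9)·460 = 88 and ps = 105.5 + 0.125·460 = 163.
The subsidy expands output by 460 − 244 = 216 past the efficient level; on those units the gap between marginal cost and willingness to pay runs from 0 up to 75.
DWL = ½ × 75 × 216 = 8100.

Deadweight loss = €8100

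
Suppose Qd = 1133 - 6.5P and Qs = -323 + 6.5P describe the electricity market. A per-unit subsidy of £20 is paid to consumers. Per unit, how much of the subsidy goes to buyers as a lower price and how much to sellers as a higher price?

Buyers gain £10 per unit; sellers gain £10 per unit

Pre-subsidy: 1133 - 6.5P = -323 + 6.5P gives P* = 112, Q* = 405.
With the rebate, buyers effectively pay Pb = Ps − 20, where Ps is the price sellers receive.
Demand in terms of Ps becomes Qd = 1133 − 6.5(Ps − 20) = 1263 - 6.5Ps. Setting this equal to supply: 1263 - 6.5Ps = -323 + 6.5Ps, so Ps = 122.
Buyers pay Pb = 122 − 20 = 102; Q' = -323 + 6.5·122 = 470.
Buyers' price falls by P* − Pb = 112 − 102 = 10; sellers' price rises by Ps − P* = 122 − 112 = 10.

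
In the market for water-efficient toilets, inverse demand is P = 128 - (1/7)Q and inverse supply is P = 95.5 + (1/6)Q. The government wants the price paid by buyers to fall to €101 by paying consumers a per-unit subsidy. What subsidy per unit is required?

At a buyer price of 101, quantity demanded is 896 − 7·101 = 189.
Sellers supply 189 only when they receive Ps = 95.5 + (1/6)·189 = 127.
s = Ps − Pb = 127 − 101 = 26.

Required subsidy s = €26 per unit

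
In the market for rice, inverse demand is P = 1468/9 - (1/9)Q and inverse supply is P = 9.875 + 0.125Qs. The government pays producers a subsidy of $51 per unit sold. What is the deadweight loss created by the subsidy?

Deadweight loss = $5508

Pre-subsidy: 1468/9 - (1/9)Q = 9.875 + 0.125Q gives Q* = 649 and P* = 91.
With the subsidy, sellers receive Ps = Pb + 51 for each unit, where Pb is the price buyers pay.
On the curves, Pb = 1468/9 - (1/9)Q and Ps = 9.875 + 0.125Q; the wedge Ps − Pb = 51 gives 9.875 + 0.125Q − (1468/9 - (1/9)Q) = 51, so Q' = 865.
Then Pb = 1468/9 − (1/9)·865 = 67 and Ps = 9.875 + 0.125·865 = 118.
The subsidy expands output by 865 − 649 = 216 past the efficient level; on those units the gap between marginal cost and willingness to pay runs from 0 up to 51.
DWL = ½ × 51 × 216 = 5508.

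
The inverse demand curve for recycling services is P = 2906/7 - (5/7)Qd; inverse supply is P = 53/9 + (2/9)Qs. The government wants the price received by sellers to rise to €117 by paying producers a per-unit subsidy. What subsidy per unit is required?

At a seller price of 117, quantity supplied is -26.5 + 4.5·117 = 500.
Buyers absorb 500 only when they pay Pb = 2906/7 − (5/7)·500 = 58.
s = Ps − Pb = 117 − 58 = 59.

Required subsidy s = €59 per unit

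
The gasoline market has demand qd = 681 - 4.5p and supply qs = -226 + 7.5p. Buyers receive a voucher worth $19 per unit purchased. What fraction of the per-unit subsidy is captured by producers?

Pre-subsidy: 681 - 4.5p = -226 + 7.5p gives p* = 907/12, q* = 340.875.
With the rebate, buyers effectively pay pb = ps − 19, where ps is the price sellers receive.
Demand in terms of ps becomes qd = 681 − 4.5(ps − 19) = 766.5 - 4.5ps. Setting this equal to supply: 766.5 - 4.5ps = -226 + 7.5ps, so ps = 1985/24.
Buyers pay pb = 1985/24 − 19 = 1529/24; q' = -226 + 7.5·(1985/24) = 394.3125.
Buyers' price falls by p* − pb = 907/12 − 1529/24 = 11.875; sellers' price rises by ps − p* = 1985/24 − 907/12 = 7.125.
So producers capture 7.125/19 = 0.375 of each unit of subsidy.

Producer share = 0.375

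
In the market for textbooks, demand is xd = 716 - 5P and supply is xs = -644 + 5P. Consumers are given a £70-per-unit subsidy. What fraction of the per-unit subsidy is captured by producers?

Pre-subsidy: 716 - 5P = -644 + 5P gives P* = 136, x* = 36.
With the rebate, buyers effectively pay Pb = Ps − 70, where Ps is the price sellers receive.
Demand in terms of Ps becomes xd = 716 − 5(Ps − 70) = 1066 - 5Ps. Setting this equal to supply: 1066 - 5Ps = -644 + 5Ps, so Ps = 171.
Buyers pay Pb = 171 − 70 = 101; x' = -644 + 5·171 = 211.
Buyers' price falls by P* − Pb = 136 − 101 = 35; sellers' price rises by Ps − P* = 171 − 136 = 35.
So producers capture 35/70 = 0.5 of each unit of subsidy.

Producer share = 0.5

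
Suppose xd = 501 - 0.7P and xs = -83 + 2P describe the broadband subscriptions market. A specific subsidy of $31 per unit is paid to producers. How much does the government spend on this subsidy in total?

Pre-subsidy: 501 - 0.7P = -83 + 2P gives P* = 5840/27, x* = 9439/27.
With the subsidy, sellers receive Ps = Pb + 31 for each unit, where Pb is the price buyers pay.
Supply in terms of Pb becomes xs = -83 + 2(Pb + 31) = -21 + 2Pb. Setting this equal to demand: 501 - 0.7Pb = -21 + 2Pb, so Pb = 580/3.
Sellers receive Ps = 580/3 + 31 = 673/3; x' = 501 − 0.7·(580/3) = 1097/3.
Government outlay = subsidy × quantity = 31 × 1097/3 = 34007/3.

Government cost = 34007/3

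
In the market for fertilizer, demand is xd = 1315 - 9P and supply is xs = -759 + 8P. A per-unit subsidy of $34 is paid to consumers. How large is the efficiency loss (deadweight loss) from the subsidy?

Pre-subsidy: 1315 - 9P = -759 + 8P gives P* = 122, x* = 217.
With the rebate, buyers effectively pay Pb = Ps − 34, where Ps is the price sellers receive.
Demand in terms of Ps becomes xd = 1315 − 9(Ps − 34) = 1621 - 9Ps. Setting this equal to supply: 1621 - 9Ps = -759 + 8Ps, so Ps = 140.
Buyers pay Pb = 140 − 34 = 106; x' = -759 + 8·140 = 361.
The subsidy expands output by 361 − 217 = 144 past the efficient level; on those units the gap between marginal cost and willingness to pay runs from 0 up to 34.
DWL = ½ × 34 × 144 = 2448.

Deadweight loss = $2448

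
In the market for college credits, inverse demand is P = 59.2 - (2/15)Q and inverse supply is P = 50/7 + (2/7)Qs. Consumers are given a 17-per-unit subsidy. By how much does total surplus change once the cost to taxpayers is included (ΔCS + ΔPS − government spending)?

Net change in total surplus = -30345/88

Pre-subsidy: 59.2 - (2/15)Q = 50/7 + (2/7)Q gives Q* = 2733/22 and P* = 469/11.
With the rebate, buyers effectively pay Pb = Ps − 17, where Ps is the price sellers receive.
On the curves, Pb = 59.2 - (2/15)Q and Ps = 50/7 + (2/7)Q; the wedge Ps − Pb = 17 gives 50/7 + (2/7)Q − (59.2 - (2/15)Q) = 17, so Q' = 7251/44.
Then Pb = 59.2 − (2/15)·(7251/44) = 819/22 and Ps = 50/7 + (2/7)·(7251/44) = 1193/22.
ΔCS = ½(2733/22 + 7251/44)(469/11 − 819/22) = 1513323/1936; ΔPS = ½(2733/22 + 7251/44)(1193/22 − 469/11) = 3242835/1936.
Government spending = 17 × 7251/44 = 123267/44.
Net change = 1513323/1936 + 3242835/1936 − 123267/44 = -30345/88. The loss equals the DWL triangle ½·17·1785/44.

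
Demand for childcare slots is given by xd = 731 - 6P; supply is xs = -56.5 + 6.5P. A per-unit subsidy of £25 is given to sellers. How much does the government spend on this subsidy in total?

Pre-subsidy: 731 - 6P = -56.5 + 6.5P gives P* = 63, x* = 353.
With the subsidy, sellers receive Ps = Pb + 25 for each unit, where Pb is the price buyers pay.
Supply in terms of Pb becomes xs = -56.5 + 6.5(Pb + 25) = 106 + 6.5Pb. Setting this equal to demand: 731 - 6Pb = 106 + 6.5Pb, so Pb = 50.
Sellers receive Ps = 50 + 25 = 75; x' = 731 − 6·50 = 431.
Government outlay = subsidy × quantity = 25 × 431 = 10775.

Government cost = £10775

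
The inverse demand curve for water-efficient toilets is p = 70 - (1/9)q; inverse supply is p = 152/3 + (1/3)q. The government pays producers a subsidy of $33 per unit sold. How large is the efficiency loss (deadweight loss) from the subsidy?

Deadweight loss = $1225.125

Pre-subsidy: 70 - (1/9)q = 152/3 + (1/3)q gives q* = 43.5 and p* = 391/6.
With the subsidy, sellers receive ps = pb + 33 for each unit, where pb is the price buyers pay.
On the curves, pb = 70 - (1/9)q and ps = 152/3 + (1/3)q; the wedge ps − pb = 33 gives 152/3 + (1/3)q − (70 - (1/9)q) = 33, so q' = 117.75.
Then pb = 70 − (1/9)·117.75 = 683/12 and ps = 152/3 + (1/3)·117.75 = 1079/12.
The subsidy expands output by 117.75 − 43.5 = 74.25 past the efficient level; on those units the gap between marginal cost and willingness to pay runs from 0 up to 33.
DWL = ½ × 33 × 74.25 = 1225.125.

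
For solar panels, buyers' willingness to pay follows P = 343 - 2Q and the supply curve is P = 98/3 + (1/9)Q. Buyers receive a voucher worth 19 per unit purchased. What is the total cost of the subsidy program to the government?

Government cost = 2964

Pre-subsidy: 343 - 2Q = 98/3 + (1/9)Q gives Q* = 147 and P* = 49.
With the rebate, buyers effectively pay Pb = Ps − 19, where Ps is the price sellers receive.
On the curves, Pb = 343 - 2Q and Ps = 98/3 + (1/9)Q; the wedge Ps − Pb = 19 gives 98/3 + (1/9)Q − (343 - 2Q) = 19, so Q' = 156.
Then Pb = 343 − 2·156 = 31 and Ps = 98/3 + (1/9)·156 = 50.
Government outlay = subsidy × quantity = 19 × 156 = 2964.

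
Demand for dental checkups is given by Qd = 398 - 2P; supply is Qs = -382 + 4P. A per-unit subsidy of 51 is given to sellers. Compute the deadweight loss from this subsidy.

Pre-subsidy: 398 - 2P = -382 + 4P gives P* = 130, Q* = 138.
With the subsidy, sellers receive Ps = Pb + 51 for each unit, where Pb is the price buyers pay.
Supply in terms of Pb becomes Qs = -382 + 4(Pb + 51) = -178 + 4Pb. Setting this equal to demand: 398 - 2Pb = -178 + 4Pb, so Pb = 96.
Sellers receive Ps = 96 + 51 = 147; Q' = 398 − 2·96 = 206.
The subsidy expands output by 206 − 138 = 68 past the efficient level; on those units the gap between marginal cost and willingness to pay runs from 0 up to 51.
DWL = ½ × 51 × 68 = 1734.

Deadweight loss = 1734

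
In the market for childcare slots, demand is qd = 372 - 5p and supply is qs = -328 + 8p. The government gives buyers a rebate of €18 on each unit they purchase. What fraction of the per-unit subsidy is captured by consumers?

Pre-subsidy: 372 - 5p = -328 + 8p gives p* = 700/13, q* = 1336/13.
With the rebate, buyers effectively pay pb = ps − 18, where ps is the price sellers receive.
Demand in terms of ps becomes qd = 372 − 5(ps − 18) = 462 - 5ps. Setting this equal to supply: 462 - 5ps = -328 + 8ps, so ps = 790/13.
Buyers pay pb = 790/13 − 18 = 556/13; q' = -328 + 8·(790/13) = 2056/13.
Buyers' price falls by p* − pb = 700/13 − 556/13 = 144/13; sellers' price rises by ps − p* = 790/13 − 700/13 = 90/13.
So consumers capture (144/13)/18 = 8/13 of each unit of subsidy.

Consumer share = 8/13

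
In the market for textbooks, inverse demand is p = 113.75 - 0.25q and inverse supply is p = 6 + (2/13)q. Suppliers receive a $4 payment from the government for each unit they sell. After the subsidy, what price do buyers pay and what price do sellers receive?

Pre-subsidy: 113.75 - 0.25q = 6 + (2/13)q gives q* = 5603/21 and p* = 988/21.
With the subsidy, sellers receive ps = pb + 4 for each unit, where pb is the price buyers pay.
On the curves, pb = 113.75 - 0.25q and ps = 6 + (2/13)q; the wedge ps − pb = 4 gives 6 + (2/13)q − (113.75 - 0.25q) = 4, so q' = 1937/7.
Then pb = 113.75 − 0.25·(1937/7) = 312/7 and ps = 6 + (2/13)·(1937/7) = 340/7.

Buyers pay 312/7; sellers receive 340/7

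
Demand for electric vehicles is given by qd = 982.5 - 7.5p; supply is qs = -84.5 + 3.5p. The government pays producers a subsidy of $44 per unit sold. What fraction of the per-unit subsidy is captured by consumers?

Pre-subsidy: 982.5 - 7.5p = -84.5 + 3.5p gives p* = 97, q* = 255.
With the subsidy, sellers receive ps = pb + 44 for each unit, where pb is the price buyers pay.
Supply in terms of pb becomes qs = -84.5 + 3.5(pb + 44) = 69.5 + 3.5pb. Setting this equal to demand: 982.5 - 7.5pb = 69.5 + 3.5pb, so pb = 83.
Sellers receive ps = 83 + 44 = 127; q' = 982.5 − 7.5·83 = 360.
Buyers' price falls by p* − pb = 97 − 83 = 14; sellers' price rises by ps − p* = 127 − 97 = 30.
So consumers capture 14/44 = 7/22 of each unit of subsidy.

Consumer share = 7/22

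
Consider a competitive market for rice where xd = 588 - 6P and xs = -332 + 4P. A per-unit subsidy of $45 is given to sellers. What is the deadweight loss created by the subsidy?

Deadweight loss = $2430

Pre-subsidy: 588 - 6P = -332 + 4P gives P* = 92, x* = 36.
With the subsidy, sellers receive Ps = Pb + 45 for each unit, where Pb is the price buyers pay.
Supply in terms of Pb becomes xs = -332 + 4(Pb + 45) = -152 + 4Pb. Setting this equal to demand: 588 - 6Pb = -152 + 4Pb, so Pb = 74.
Sellers receive Ps = 74 + 45 = 119; x' = 588 − 6·74 = 144.
The subsidy expands output by 144 − 36 = 108 past the efficient level; on those units the gap between marginal cost and willingness to pay runs from 0 up to 45.
DWL = ½ × 45 × 108 = 2430.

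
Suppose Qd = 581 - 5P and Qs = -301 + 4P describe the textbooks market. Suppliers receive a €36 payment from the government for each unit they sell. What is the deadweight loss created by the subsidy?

Deadweight loss = €1440

Pre-subsidy: 581 - 5P = -301 + 4P gives P* = 98, Q* = 91.
With the subsidy, sellers receive Ps = Pb + 36 for each unit, where Pb is the price buyers pay.
Supply in terms of Pb becomes Qs = -301 + 4(Pb + 36) = -157 + 4Pb. Setting this equal to demand: 581 - 5Pb = -157 + 4Pb, so Pb = 82.
Sellers receive Ps = 82 + 36 = 118; Q' = 581 − 5·82 = 171.
The subsidy expands output by 171 − 91 = 80 past the efficient level; on those units the gap between marginal cost and willingness to pay runs from 0 up to 36.
DWL = ½ × 36 × 80 = 1440.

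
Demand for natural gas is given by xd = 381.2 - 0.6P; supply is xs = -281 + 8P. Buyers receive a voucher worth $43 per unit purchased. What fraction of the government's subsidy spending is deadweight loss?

Pre-subsidy: 381.2 - 0.6P = -281 + 8P gives P* = 77, x* = 335.
With the rebate, buyers effectively pay Pb = Ps − 43, where Ps is the price sellers receive.
Demand in terms of Ps becomes xd = 381.2 − 0.6(Ps − 43) = 407 - 0.6Ps. Setting this equal to supply: 407 - 0.6Ps = -281 + 8Ps, so Ps = 80.
Buyers pay Pb = 80 − 43 = 37; x' = -281 + 8·80 = 359.
ΔCS = ½(335 + 359)(77 − 37) = 13880; ΔPS = ½(335 + 359)(80 − 77) = 1041.
Government spending = 43 × 359 = 15437.
DWL = ½ × 43 × (359 − 335) = 516; fraction = 516 / 15437 = 12/359.

DWL / government spending = 12/359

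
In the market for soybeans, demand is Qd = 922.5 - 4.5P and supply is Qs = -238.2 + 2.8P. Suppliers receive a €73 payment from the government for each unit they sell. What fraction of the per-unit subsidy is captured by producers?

Pre-subsidy: 922.5 - 4.5P = -238.2 + 2.8P gives P* = 159, Q* = 207.
With the subsidy, sellers receive Ps = Pb + 73 for each unit, where Pb is the price buyers pay.
Supply in terms of Pb becomes Qs = -238.2 + 2.8(Pb + 73) = -33.8 + 2.8Pb. Setting this equal to demand: 922.5 - 4.5Pb = -33.8 + 2.8Pb, so Pb = 131.
Sellers receive Ps = 131 + 73 = 204; Q' = 922.5 − 4.5·131 = 333.
Buyers' price falls by P* − Pb = 159 − 131 = 28; sellers' price rises by Ps − P* = 204 − 159 = 45.
So producers capture 45/73 = 45/73 of each unit of subsidy.

Producer share = 45/73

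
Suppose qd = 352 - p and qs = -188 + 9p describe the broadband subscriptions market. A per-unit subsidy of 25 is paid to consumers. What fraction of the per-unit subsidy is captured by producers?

Pre-subsidy: 352 - p = -188 + 9p gives p* = 54, q* = 298.
With the rebate, buyers effectively pay pb = ps − 25, where ps is the price sellers receive.
Demand in terms of ps becomes qd = 352 − 1(ps − 25) = 377 - ps. Setting this equal to supply: 377 - ps = -188 + 9ps, so ps = 56.5.
Buyers pay pb = 56.5 − 25 = 31.5; q' = -188 + 9·56.5 = 320.5.
Buyers' price falls by p* − pb = 54 − 31.5 = 22.5; sellers' price rises by ps − p* = 56.5 − 54 = 2.5.
So producers capture 2.5/25 = 0.1 of each unit of subsidy.

Producer share = 0.1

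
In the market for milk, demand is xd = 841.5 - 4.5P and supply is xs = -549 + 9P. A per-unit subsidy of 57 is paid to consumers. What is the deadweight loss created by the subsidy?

Pre-subsidy: 841.5 - 4.5P = -549 + 9P gives P* = 103, x* = 378.
With the rebate, buyers effectively pay Pb = Ps − 57, where Ps is the price sellers receive.
Demand in terms of Ps becomes xd = 841.5 − 4.5(Ps − 57) = 1098 - 4.5Ps. Setting this equal to supply: 1098 - 4.5Ps = -549 + 9Ps, so Ps = 122.
Buyers pay Pb = 122 − 57 = 65; x' = -549 + 9·122 = 549.
The subsidy expands output by 549 − 378 = 171 past the efficient level; on those units the gap between marginal cost and willingness to pay runs from 0 up to 57.
DWL = ½ × 57 × 171 = 4873.5.

Deadweight loss = 4873.5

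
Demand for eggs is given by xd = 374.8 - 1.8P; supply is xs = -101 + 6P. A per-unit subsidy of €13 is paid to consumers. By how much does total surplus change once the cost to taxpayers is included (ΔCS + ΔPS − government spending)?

Net change in total surplus = -€117

Pre-subsidy: 374.8 - 1.8P = -101 + 6P gives P* = 61, x* = 265.
With the rebate, buyers effectively pay Pb = Ps − 13, where Ps is the price sellers receive.
Demand in terms of Ps becomes xd = 374.8 − 1.8(Ps − 13) = 398.2 - 1.8Ps. Setting this equal to supply: 398.2 - 1.8Ps = -101 + 6Ps, so Ps = 64.
Buyers pay Pb = 64 − 13 = 51; x' = -101 + 6·64 = 283.
ΔCS = ½(265 + 283)(61 − 51) = 2740; ΔPS = ½(265 + 283)(64 − 61) = 822.
Government spending = 13 × 283 = 3679.
Net change = 2740 + 822 − 3679 = -117. The loss equals the DWL triangle ½·13·18.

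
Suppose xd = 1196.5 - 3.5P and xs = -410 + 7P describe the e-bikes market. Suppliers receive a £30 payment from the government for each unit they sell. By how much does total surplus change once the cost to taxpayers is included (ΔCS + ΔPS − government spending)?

Pre-subsidy: 1196.5 - 3.5P = -410 + 7P gives P* = 153, x* = 661.
With the subsidy, sellers receive Ps = Pb + 30 for each unit, where Pb is the price buyers pay.
Supply in terms of Pb becomes xs = -410 + 7(Pb + 30) = -200 + 7Pb. Setting this equal to demand: 1196.5 - 3.5Pb = -200 + 7Pb, so Pb = 133.
Sellers receive Ps = 133 + 30 = 163; x' = 1196.5 − 3.5·133 = 731.
ΔCS = ½(661 + 731)(153 − 133) = 13920; ΔPS = ½(661 + 731)(163 − 153) = 6960.
Government spending = 30 × 731 = 21930.
Net change = 13920 + 6960 − 21930 = -1050. The loss equals the DWL triangle ½·30·70.

Net change in total surplus = -£1050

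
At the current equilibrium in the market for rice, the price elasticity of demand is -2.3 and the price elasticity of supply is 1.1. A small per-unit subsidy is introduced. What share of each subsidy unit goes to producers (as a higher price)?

Producer share = 23/34

For a small subsidy around the equilibrium, the benefit split depends on the relative slopes, which at a point are proportional to the elasticities.
Buyer share = εs/(εs + |εd|) = 1.1/(1.1 + 2.3) = 11/34; seller share = |εd|/(εs + |εd|) = 23/34.
So producers capture 23/34 of the subsidy.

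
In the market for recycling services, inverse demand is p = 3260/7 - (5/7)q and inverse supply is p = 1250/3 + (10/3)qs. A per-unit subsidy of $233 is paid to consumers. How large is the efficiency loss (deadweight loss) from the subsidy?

Pre-subsidy: 3260/7 - (5/7)q = 1250/3 + (10/3)q gives q* = 206/17 and p* = 7770/17.
With the rebate, buyers effectively pay pb = ps − 233, where ps is the price sellers receive.
On the curves, pb = 3260/7 - (5/7)q and ps = 1250/3 + (10/3)q; the wedge ps − pb = 233 gives 1250/3 + (10/3)q − (3260/7 - (5/7)q) = 233, so q' = 5923/85.
Then pb = 3260/7 − (5/7)·(5923/85) = 7071/17 and ps = 1250/3 + (10/3)·(5923/85) = 11032/17.
The subsidy expands output by 5923/85 − 206/17 = 4893/85 past the efficient level; on those units the gap between marginal cost and willingness to pay runs from 0 up to 233.
DWL = ½ × 233 × 4893/85 = 1140069/170.

Deadweight loss = 1140069/170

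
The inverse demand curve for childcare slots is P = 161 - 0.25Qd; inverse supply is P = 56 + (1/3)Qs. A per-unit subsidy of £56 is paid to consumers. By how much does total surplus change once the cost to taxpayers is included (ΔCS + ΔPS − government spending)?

Net change in total surplus = -£2688

Pre-subsidy: 161 - 0.25Q = 56 + (1/3)Q gives Q* = 180 and P* = 116.
With the rebate, buyers effectively pay Pb = Ps − 56, where Ps is the price sellers receive.
On the curves, Pb = 161 - 0.25Q and Ps = 56 + (1/3)Q; the wedge Ps − Pb = 56 gives 56 + (1/3)Q − (161 - 0.25Q) = 56, so Q' = 276.
Then Pb = 161 − 0.25·276 = 92 and Ps = 56 + (1/3)·276 = 148.
ΔCS = ½(180 + 276)(116 − 92) = 5472; ΔPS = ½(180 + 276)(148 − 116) = 7296.
Government spending = 56 × 276 = 15456.
Net change = 5472 + 7296 − 15456 = -2688. The loss equals the DWL triangle ½·56·96.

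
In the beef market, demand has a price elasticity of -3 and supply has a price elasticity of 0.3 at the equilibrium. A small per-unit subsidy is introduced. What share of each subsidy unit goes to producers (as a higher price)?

For a small subsidy around the equilibrium, the benefit split depends on the relative slopes, which at a point are proportional to the elasticities.
Buyer share = εs/(εs + |εd|) = 0.3/(0.3 + 3) = 1/11; seller share = |εd|/(εs + |εd|) = 10/11.
So producers capture 10/11 of the subsidy.

Producer share = 10/11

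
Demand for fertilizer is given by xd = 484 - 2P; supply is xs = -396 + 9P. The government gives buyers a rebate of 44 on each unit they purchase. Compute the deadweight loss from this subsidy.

Deadweight loss = 1584

Pre-subsidy: 484 - 2P = -396 + 9P gives P* = 80, x* = 324.
With the rebate, buyers effectively pay Pb = Ps − 44, where Ps is the price sellers receive.
Demand in terms of Ps becomes xd = 484 − 2(Ps − 44) = 572 - 2Ps. Setting this equal to supply: 572 - 2Ps = -396 + 9Ps, so Ps = 88.
Buyers pay Pb = 88 − 44 = 44; x' = -396 + 9·88 = 396.
The subsidy expands output by 396 − 324 = 72 past the efficient level; on those units the gap between marginal cost and willingness to pay runs from 0 up to 44.
DWL = ½ × 44 × 72 = 1584.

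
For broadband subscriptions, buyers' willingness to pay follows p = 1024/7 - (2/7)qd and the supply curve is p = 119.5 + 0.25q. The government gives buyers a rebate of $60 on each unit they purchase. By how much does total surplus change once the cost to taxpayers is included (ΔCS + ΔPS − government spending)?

Net change in total surplus = -$3360

Pre-subsidy: 1024/7 - (2/7)q = 119.5 + 0.25q gives q* = 50 and p* = 132.
With the rebate, buyers effectively pay pb = ps − 60, where ps is the price sellers receive.
On the curves, pb = 1024/7 - (2/7)q and ps = 119.5 + 0.25q; the wedge ps − pb = 60 gives 119.5 + 0.25q − (1024/7 - (2/7)q) = 60, so q' = 162.
Then pb = 1024/7 − (2/7)·162 = 100 and ps = 119.5 + 0.25·162 = 160.
ΔCS = ½(50 + 162)(132 − 100) = 3392; ΔPS = ½(50 + 162)(160 − 132) = 2968.
Government spending = 60 × 162 = 9720.
Net change = 3392 + 2968 − 9720 = -3360. The loss equals the DWL triangle ½·60·112.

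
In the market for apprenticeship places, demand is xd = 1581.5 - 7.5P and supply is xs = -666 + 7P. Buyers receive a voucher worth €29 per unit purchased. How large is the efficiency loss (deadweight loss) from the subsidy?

Pre-subsidy: 1581.5 - 7.5P = -666 + 7P gives P* = 155, x* = 419.
With the rebate, buyers effectively pay Pb = Ps − 29, where Ps is the price sellers receive.
Demand in terms of Ps becomes xd = 1581.5 − 7.5(Ps − 29) = 1799 - 7.5Ps. Setting this equal to supply: 1799 - 7.5Ps = -666 + 7Ps, so Ps = 170.
Buyers pay Pb = 170 − 29 = 141; x' = -666 + 7·170 = 524.
The subsidy expands output by 524 − 419 = 105 past the efficient level; on those units the gap between marginal cost and willingness to pay runs from 0 up to 29.
DWL = ½ × 29 × 105 = 1522.5.

Deadweight loss = €1522.5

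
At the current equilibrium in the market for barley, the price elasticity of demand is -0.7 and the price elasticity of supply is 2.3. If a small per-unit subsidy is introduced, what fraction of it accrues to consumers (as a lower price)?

For a small subsidy around the equilibrium, the benefit split depends on the relative slopes, which at a point are proportional to the elasticities.
Buyer share = εs/(εs + |εd|) = 2.3/(2.3 + 0.7) = 23/30; seller share = |εd|/(εs + |εd|) = 7/30.

Consumer share = 23/30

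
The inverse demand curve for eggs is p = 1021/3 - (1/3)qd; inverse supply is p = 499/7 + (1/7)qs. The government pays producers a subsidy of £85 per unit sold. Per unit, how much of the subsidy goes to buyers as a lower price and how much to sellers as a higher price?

Pre-subsidy: 1021/3 - (1/3)q = 499/7 + (1/7)q gives q* = 565 and p* = 152.
With the subsidy, sellers receive ps = pb + 85 for each unit, where pb is the price buyers pay.
On the curves, pb = 1021/3 - (1/3)q and ps = 499/7 + (1/7)q; the wedge ps − pb = 85 gives 499/7 + (1/7)q − (1021/3 - (1/3)q) = 85, so q' = 743.5.
Then pb = 1021/3 − (1/3)·743.5 = 92.5 and ps = 499/7 + (1/7)·743.5 = 177.5.
Buyers' price falls by p* − pb = 152 − 92.5 = 59.5; sellers' price rises by ps − p* = 177.5 − 152 = 25.5.

Buyers gain £59.5 per unit; sellers gain £25.5 per unit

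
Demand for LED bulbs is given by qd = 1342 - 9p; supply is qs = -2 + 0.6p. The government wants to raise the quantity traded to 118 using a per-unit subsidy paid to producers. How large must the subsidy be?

At q = 118, invert demand for the buyer price: pb = (1342 − 118)/9 = 136; invert supply for the seller price: ps = (118 − (-2))/0.6 = 200.
The subsidy must fill the gap: s = ps − pb = 200 − 136 = 64.

Required subsidy s = 64 per unit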